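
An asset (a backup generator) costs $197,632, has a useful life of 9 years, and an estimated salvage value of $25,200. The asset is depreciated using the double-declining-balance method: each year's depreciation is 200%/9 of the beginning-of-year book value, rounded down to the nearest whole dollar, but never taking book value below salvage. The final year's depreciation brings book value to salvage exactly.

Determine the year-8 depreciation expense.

$7,562

Depreciable base = $197,632 − $25,200 = $172,432.
Year 1: ⌊$197,632 × 200%/9⌋ = $43,918. Book value $153,714.
Year 2: ⌊$153,714 × 200%/9⌋ = $34,158. Book value $119,556.
Year 3: ⌊$119,556 × 200%/9⌋ = $26,568. Book value $92,988.
Year 4: ⌊$92,988 × 200%/9⌋ = $20,664. Book value $72,324.
Year 5: ⌊$72,324 × 200%/9⌋ = $16,072. Book value $56,252.
Year 6: ⌊$56,252 × 200%/9⌋ = $12,500. Book value $43,752.
Year 7: ⌊$43,752 × 200%/9⌋ = $9,722. Book value $34,030.
Year 8: ⌊$34,030 × 200%/9⌋ = $7,562. Book value $26,468.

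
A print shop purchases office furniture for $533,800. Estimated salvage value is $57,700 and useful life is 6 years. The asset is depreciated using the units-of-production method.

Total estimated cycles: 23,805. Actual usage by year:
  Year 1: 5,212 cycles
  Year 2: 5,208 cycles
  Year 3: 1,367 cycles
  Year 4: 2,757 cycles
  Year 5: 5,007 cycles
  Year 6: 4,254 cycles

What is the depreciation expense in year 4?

Depreciable base = $533,800 − $57,700 = $476,100.
Rate = $476,100 / 23,805 cycles = $20 per cycle.
Year 1: 5,212 × $20 = $104,240. Book value $429,560.
Year 2: 5,208 × $20 = $104,160. Book value $325,400.
Year 3: 1,367 × $20 = $27,340. Book value $298,060.
Year 4: 2,757 × $20 = $55,140. Book value $242,920.

$55,140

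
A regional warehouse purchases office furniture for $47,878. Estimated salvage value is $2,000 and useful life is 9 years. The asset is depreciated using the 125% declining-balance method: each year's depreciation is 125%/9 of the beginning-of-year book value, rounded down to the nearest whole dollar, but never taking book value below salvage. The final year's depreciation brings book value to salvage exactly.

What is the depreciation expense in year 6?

Depreciable base = $47,878 − $2,000 = $45,878.
Year 1: ⌊$47,878 × 125%/9⌋ = $6,649. Book value $41,229.
Year 2: ⌊$41,229 × 125%/9⌋ = $5,726. Book value $35,503.
Year 3: ⌊$35,503 × 125%/9⌋ = $4,930. Book value $30,573.
Year 4: ⌊$30,573 × 125%/9⌋ = $4,246. Book value $26,327.
Year 5: ⌊$26,327 × 125%/9⌋ = $3,656. Book value $22,671.
Year 6: ⌊$22,671 × 125%/9⌋ = $3,148. Book value $19,523.

$3,148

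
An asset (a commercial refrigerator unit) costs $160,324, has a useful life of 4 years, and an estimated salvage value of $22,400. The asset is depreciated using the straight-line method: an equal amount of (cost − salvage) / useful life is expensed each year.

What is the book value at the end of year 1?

$125,843

Depreciable base = $160,324 − $22,400 = $137,924.
Annual expense = $137,924 / 4 = $34,481.
End of year 1: book value $125,843.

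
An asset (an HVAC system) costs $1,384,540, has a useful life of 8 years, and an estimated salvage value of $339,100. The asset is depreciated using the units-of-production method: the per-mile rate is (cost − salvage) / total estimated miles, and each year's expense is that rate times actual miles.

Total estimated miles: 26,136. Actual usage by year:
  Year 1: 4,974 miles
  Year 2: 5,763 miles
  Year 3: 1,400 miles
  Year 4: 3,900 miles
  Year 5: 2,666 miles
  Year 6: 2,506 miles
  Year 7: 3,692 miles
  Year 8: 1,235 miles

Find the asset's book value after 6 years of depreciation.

Depreciable base = $1,384,540 − $339,100 = $1,045,440.
Rate = $1,045,440 / 26,136 miles = $40 per mile.
Year 1: 4,974 × $40 = $198,960. Book value $1,185,580.
Year 2: 5,763 × $40 = $230,520. Book value $955,060.
Year 3: 1,400 × $40 = $56,000. Book value $899,060.
Year 4: 3,900 × $40 = $156,000. Book value $743,060.
Year 5: 2,666 × $40 = $106,640. Book value $636,420.
Year 6: 2,506 × $40 = $100,240. Book value $536,180.

$536,180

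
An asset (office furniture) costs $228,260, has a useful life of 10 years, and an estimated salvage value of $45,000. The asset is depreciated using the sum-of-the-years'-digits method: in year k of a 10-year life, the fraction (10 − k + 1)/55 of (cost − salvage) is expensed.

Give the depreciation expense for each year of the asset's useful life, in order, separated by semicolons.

$33,320; $29,988; $26,656; $23,324; $19,992; $16,660; $13,328; $9,996; $6,664; $3,332

Depreciable base = $228,260 − $45,000 = $183,260.
Sum of the years' digits = 10+9+8+7+6+5+4+3+2+1 = 55.
Year 1: $183,260 × 10/55 = $33,320. Book value $194,940.
Year 2: $183,260 × 9/55 = $29,988. Book value $164,952.
Year 3: $183,260 × 8/55 = $26,656. Book value $138,296.
Year 4: $183,260 × 7/55 = $23,324. Book value $114,972.
Year 5: $183,260 × 6/55 = $19,992. Book value $94,980.
Year 6: $183,260 × 5/55 = $16,660. Book value $78,320.
Year 7: $183,260 × 4/55 = $13,328. Book value $64,992.
Year 8: $183,260 × 3/55 = $9,996. Book value $54,996.
Year 9: $183,260 × 2/55 = $6,664. Book value $48,332.
Year 10: $183,260 × 1/55 = $3,332. Book value $45,000.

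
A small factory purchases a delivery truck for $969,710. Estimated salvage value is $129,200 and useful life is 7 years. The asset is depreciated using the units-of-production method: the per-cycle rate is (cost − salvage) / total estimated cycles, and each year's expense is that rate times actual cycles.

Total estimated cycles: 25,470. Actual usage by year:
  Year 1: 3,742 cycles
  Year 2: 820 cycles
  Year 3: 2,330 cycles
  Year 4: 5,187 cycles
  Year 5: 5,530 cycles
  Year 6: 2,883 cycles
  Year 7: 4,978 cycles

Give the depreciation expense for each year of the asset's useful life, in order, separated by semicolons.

$123,486; $27,060; $76,890; $171,171; $182,490; $95,139; $164,274

Depreciable base = $969,710 − $129,200 = $840,510.
Rate = $840,510 / 25,470 cycles = $33 per cycle.
Year 1: 3,742 × $33 = $123,486. Book value $846,224.
Year 2: 820 × $33 = $27,060. Book value $819,164.
Year 3: 2,330 × $33 = $76,890. Book value $742,274.
Year 4: 5,187 × $33 = $171,171. Book value $571,103.
Year 5: 5,530 × $33 = $182,490. Book value $388,613.
Year 6: 2,883 × $33 = $95,139. Book value $293,474.
Year 7: 4,978 × $33 = $164,274. Book value $129,200.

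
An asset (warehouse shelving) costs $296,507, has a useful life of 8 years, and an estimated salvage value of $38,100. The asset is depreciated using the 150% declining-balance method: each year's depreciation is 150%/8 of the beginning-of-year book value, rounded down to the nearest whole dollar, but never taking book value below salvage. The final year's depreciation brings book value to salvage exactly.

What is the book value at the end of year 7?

$69,312

Depreciable base = $296,507 − $38,100 = $258,407.
Year 1: ⌊$296,507 × 150%/8⌋ = $55,595. Book value $240,912.
Year 2: ⌊$240,912 × 150%/8⌋ = $45,171. Book value $195,741.
Year 3: ⌊$195,741 × 150%/8⌋ = $36,701. Book value $159,040.
Year 4: ⌊$159,040 × 150%/8⌋ = $29,820. Book value $129,220.
Year 5: ⌊$129,220 × 150%/8⌋ = $24,228. Book value $104,992.
Year 6: ⌊$104,992 × 150%/8⌋ = $19,686. Book value $85,306.
Year 7: ⌊$85,306 × 150%/8⌋ = $15,994. Book value $69,312.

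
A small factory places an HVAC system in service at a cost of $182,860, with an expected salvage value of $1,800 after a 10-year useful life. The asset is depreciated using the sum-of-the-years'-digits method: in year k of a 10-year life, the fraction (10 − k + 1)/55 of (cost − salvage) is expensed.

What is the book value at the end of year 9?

Depreciable base = $182,860 − $1,800 = $181,060.
Sum of the years' digits = 10+9+8+7+6+5+4+3+2+1 = 55.
Year 1: $181,060 × 10/55 = $32,920. Book value $149,940.
Year 2: $181,060 × 9/55 = $29,628. Book value $120,312.
Year 3: $181,060 × 8/55 = $26,336. Book value $93,976.
Year 4: $181,060 × 7/55 = $23,044. Book value $70,932.
Year 5: $181,060 × 6/55 = $19,752. Book value $51,180.
Year 6: $181,060 × 5/55 = $16,460. Book value $34,720.
Year 7: $181,060 × 4/55 = $13,168. Book value $21,552.
Year 8: $181,060 × 3/55 = $9,876. Book value $11,676.
Year 9: $181,060 × 2/55 = $6,584. Book value $5,092.

$5,092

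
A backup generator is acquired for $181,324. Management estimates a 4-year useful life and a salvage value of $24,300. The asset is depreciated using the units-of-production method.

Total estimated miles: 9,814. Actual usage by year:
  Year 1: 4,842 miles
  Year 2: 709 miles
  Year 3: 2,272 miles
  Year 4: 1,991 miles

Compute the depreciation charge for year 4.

$31,856

Depreciable base = $181,324 − $24,300 = $157,024.
Rate = $157,024 / 9,814 miles = $16 per mile.
Year 1: 4,842 × $16 = $77,472. Book value $103,852.
Year 2: 709 × $16 = $11,344. Book value $92,508.
Year 3: 2,272 × $16 = $36,352. Book value $56,156.
Year 4: 1,991 × $16 = $31,856. Book value $24,300.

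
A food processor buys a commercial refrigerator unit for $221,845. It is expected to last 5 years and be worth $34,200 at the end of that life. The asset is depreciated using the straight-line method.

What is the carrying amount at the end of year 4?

Depreciable base = $221,845 − $34,200 = $187,645.
Annual expense = $187,645 / 5 = $37,529.
End of year 1: book value $184,316.
End of year 2: book value $146,787.
End of year 3: book value $109,258.
End of year 4: book value $71,729.

$71,729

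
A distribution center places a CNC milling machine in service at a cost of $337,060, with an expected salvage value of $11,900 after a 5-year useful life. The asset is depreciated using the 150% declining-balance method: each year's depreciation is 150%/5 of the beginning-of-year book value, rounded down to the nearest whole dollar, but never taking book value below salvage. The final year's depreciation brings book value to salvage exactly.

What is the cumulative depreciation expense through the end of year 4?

$256,131

Depreciable base = $337,060 − $11,900 = $325,160.
Year 1: ⌊$337,060 × 150%/5⌋ = $101,118. Book value $235,942.
Year 2: ⌊$235,942 × 150%/5⌋ = $70,782. Book value $165,160.
Year 3: ⌊$165,160 × 150%/5⌋ = $49,548. Book value $115,612.
Year 4: ⌊$115,612 × 150%/5⌋ = $34,683. Book value $80,929.
Accumulated through year 4 = $337,060 − $80,929 = $256,131.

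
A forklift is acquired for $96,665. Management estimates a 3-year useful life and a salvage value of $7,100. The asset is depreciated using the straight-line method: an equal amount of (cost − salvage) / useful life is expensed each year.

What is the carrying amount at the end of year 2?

$36,955

Depreciable base = $96,665 − $7,100 = $89,565.
Annual expense = $89,565 / 3 = $29,855.
End of year 1: book value $66,810.
End of year 2: book value $36,955.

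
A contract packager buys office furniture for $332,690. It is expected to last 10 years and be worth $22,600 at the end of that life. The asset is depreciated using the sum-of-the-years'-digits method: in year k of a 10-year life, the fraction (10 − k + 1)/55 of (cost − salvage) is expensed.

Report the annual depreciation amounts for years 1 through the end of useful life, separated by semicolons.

Depreciable base = $332,690 − $22,600 = $310,090.
Sum of the years' digits = 10+9+8+7+6+5+4+3+2+1 = 55.
Year 1: $310,090 × 10/55 = $56,380. Book value $276,310.
Year 2: $310,090 × 9/55 = $50,742. Book value $225,568.
Year 3: $310,090 × 8/55 = $45,104. Book value $180,464.
Year 4: $310,090 × 7/55 = $39,466. Book value $140,998.
Year 5: $310,090 × 6/55 = $33,828. Book value $107,170.
Year 6: $310,090 × 5/55 = $28,190. Book value $78,980.
Year 7: $310,090 × 4/55 = $22,552. Book value $56,428.
Year 8: $310,090 × 3/55 = $16,914. Book value $39,514.
Year 9: $310,090 × 2/55 = $11,276. Book value $28,238.
Year 10: $310,090 × 1/55 = $5,638. Book value $22,600.

$56,380; $50,742; $45,104; $39,466; $33,828; $28,190; $22,552; $16,914; $11,276; $5,638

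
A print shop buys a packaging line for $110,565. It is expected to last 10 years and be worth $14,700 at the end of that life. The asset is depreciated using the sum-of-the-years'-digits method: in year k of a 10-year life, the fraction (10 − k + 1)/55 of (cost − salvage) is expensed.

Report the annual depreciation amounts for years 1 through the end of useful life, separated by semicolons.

$17,430; $15,687; $13,944; $12,201; $10,458; $8,715; $6,972; $5,229; $3,486; $1,743

Depreciable base = $110,565 − $14,700 = $95,865.
Sum of the years' digits = 10+9+8+7+6+5+4+3+2+1 = 55.
Year 1: $95,865 × 10/55 = $17,430. Book value $93,135.
Year 2: $95,865 × 9/55 = $15,687. Book value $77,448.
Year 3: $95,865 × 8/55 = $13,944. Book value $63,504.
Year 4: $95,865 × 7/55 = $12,201. Book value $51,303.
Year 5: $95,865 × 6/55 = $10,458. Book value $40,845.
Year 6: $95,865 × 5/55 = $8,715. Book value $32,130.
Year 7: $95,865 × 4/55 = $6,972. Book value $25,158.
Year 8: $95,865 × 3/55 = $5,229. Book value $19,929.
Year 9: $95,865 × 2/55 = $3,486. Book value $16,443.
Year 10: $95,865 × 1/55 = $1,743. Book value $14,700.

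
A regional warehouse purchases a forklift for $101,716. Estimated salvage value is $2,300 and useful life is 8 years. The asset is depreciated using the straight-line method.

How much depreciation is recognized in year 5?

$12,427

Depreciable base = $101,716 − $2,300 = $99,416.
Annual expense = $99,416 / 8 = $12,427.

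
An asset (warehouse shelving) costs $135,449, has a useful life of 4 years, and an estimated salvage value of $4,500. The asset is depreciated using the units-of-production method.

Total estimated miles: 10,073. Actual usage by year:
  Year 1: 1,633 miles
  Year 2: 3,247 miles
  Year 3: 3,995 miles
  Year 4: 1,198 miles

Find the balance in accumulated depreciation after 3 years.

Depreciable base = $135,449 − $4,500 = $130,949.
Rate = $130,949 / 10,073 miles = $13 per mile.
Year 1: 1,633 × $13 = $21,229. Book value $114,220.
Year 2: 3,247 × $13 = $42,211. Book value $72,009.
Year 3: 3,995 × $13 = $51,935. Book value $20,074.
Accumulated through year 3 = $135,449 − $20,074 = $115,375.

$115,375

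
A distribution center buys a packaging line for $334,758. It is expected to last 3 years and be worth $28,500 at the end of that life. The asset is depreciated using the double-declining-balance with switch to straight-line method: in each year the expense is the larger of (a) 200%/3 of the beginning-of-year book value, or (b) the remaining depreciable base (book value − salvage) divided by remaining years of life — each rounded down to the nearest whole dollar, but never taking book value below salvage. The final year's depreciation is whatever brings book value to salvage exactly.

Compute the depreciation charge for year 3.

Depreciable base = $334,758 − $28,500 = $306,258.
Year 1: DB = ⌊$334,758 × 200%/3⌋ = $223,172; SL = ⌊$306,258/3⌋ = $102,086 → take DB $223,172. Book value $111,586.
Year 2: DB = ⌊$111,586 × 200%/3⌋ = $74,390; SL = ⌊$83,086/2⌋ = $41,543 → take DB $74,390. Book value $37,196.
Year 3 (final): $37,196 − $28,500 = $8,696. Book value $28,500.

$8,696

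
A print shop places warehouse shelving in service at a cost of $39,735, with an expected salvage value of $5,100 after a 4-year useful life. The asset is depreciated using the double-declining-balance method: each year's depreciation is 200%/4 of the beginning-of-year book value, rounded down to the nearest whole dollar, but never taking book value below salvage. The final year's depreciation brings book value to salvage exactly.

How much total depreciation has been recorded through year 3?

Depreciable base = $39,735 − $5,100 = $34,635.
Year 1: ⌊$39,735 × 200%/4⌋ = $19,867. Book value $19,868.
Year 2: ⌊$19,868 × 200%/4⌋ = $9,934. Book value $9,934.
Year 3: ⌊$9,934 × 200%/4⌋ = $4,967, capped at $4,834. Book value $5,100.
Accumulated through year 3 = $39,735 − $5,100 = $34,635.

$34,635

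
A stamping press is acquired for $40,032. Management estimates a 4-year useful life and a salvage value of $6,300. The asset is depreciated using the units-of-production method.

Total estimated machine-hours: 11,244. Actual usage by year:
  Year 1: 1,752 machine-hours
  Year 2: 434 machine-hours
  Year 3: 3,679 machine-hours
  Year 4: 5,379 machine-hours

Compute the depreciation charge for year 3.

Depreciable base = $40,032 − $6,300 = $33,732.
Rate = $33,732 / 11,244 machine-hours = $3 per machine-hour.
Year 1: 1,752 × $3 = $5,256. Book value $34,776.
Year 2: 434 × $3 = $1,302. Book value $33,474.
Year 3: 3,679 × $3 = $11,037. Book value $22,437.

$11,037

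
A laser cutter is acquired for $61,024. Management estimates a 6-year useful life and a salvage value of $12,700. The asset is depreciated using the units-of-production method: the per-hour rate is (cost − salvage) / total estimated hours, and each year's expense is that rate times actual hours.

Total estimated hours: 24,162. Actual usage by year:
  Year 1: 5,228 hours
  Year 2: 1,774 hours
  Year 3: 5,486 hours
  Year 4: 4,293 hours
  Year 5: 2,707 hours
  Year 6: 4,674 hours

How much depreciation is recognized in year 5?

Depreciable base = $61,024 − $12,700 = $48,324.
Rate = $48,324 / 24,162 hours = $2 per hour.
Year 1: 5,228 × $2 = $10,456. Book value $50,568.
Year 2: 1,774 × $2 = $3,548. Book value $47,020.
Year 3: 5,486 × $2 = $10,972. Book value $36,048.
Year 4: 4,293 × $2 = $8,586. Book value $27,462.
Year 5: 2,707 × $2 = $5,414. Book value $22,048.

$5,414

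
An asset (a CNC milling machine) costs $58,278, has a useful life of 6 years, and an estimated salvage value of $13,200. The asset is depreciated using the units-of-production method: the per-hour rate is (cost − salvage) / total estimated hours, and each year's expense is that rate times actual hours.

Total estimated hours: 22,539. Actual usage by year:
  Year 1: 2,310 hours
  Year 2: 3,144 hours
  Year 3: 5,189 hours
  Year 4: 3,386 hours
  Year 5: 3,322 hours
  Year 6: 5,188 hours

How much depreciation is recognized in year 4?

Depreciable base = $58,278 − $13,200 = $45,078.
Rate = $45,078 / 22,539 hours = $2 per hour.
Year 1: 2,310 × $2 = $4,620. Book value $53,658.
Year 2: 3,144 × $2 = $6,288. Book value $47,370.
Year 3: 5,189 × $2 = $10,378. Book value $36,992.
Year 4: 3,386 × $2 = $6,772. Book value $30,220.

$6,772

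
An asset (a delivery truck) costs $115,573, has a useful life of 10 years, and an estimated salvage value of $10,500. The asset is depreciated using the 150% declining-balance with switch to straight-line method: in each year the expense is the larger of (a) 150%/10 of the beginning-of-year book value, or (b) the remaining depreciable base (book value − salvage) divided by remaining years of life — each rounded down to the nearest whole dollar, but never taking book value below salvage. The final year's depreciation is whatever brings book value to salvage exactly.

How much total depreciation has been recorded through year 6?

Depreciable base = $115,573 − $10,500 = $105,073.
Year 1: DB = ⌊$115,573 × 150%/10⌋ = $17,335; SL = ⌊$105,073/10⌋ = $10,507 → take DB $17,335. Book value $98,238.
Year 2: DB = ⌊$98,238 × 150%/10⌋ = $14,735; SL = ⌊$87,738/9⌋ = $9,748 → take DB $14,735. Book value $83,503.
Year 3: DB = ⌊$83,503 × 150%/10⌋ = $12,525; SL = ⌊$73,003/8⌋ = $9,125 → take DB $12,525. Book value $70,978.
Year 4: DB = ⌊$70,978 × 150%/10⌋ = $10,646; SL = ⌊$60,478/7⌋ = $8,639 → take DB $10,646. Book value $60,332.
Year 5: DB = ⌊$60,332 × 150%/10⌋ = $9,049; SL = ⌊$49,832/6⌋ = $8,305 → take DB $9,049. Book value $51,283.
Year 6: DB = ⌊$51,283 × 150%/10⌋ = $7,692; SL = ⌊$40,783/5⌋ = $8,156 → take SL $8,156. Book value $43,127.
Accumulated through year 6 = $115,573 − $43,127 = $72,446.

$72,446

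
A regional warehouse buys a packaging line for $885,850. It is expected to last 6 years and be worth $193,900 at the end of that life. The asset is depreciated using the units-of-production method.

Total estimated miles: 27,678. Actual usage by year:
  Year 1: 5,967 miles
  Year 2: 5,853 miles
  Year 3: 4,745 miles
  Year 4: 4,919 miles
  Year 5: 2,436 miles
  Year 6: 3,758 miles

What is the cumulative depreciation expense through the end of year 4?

$537,100

Depreciable base = $885,850 − $193,900 = $691,950.
Rate = $691,950 / 27,678 miles = $25 per mile.
Year 1: 5,967 × $25 = $149,175. Book value $736,675.
Year 2: 5,853 × $25 = $146,325. Book value $590,350.
Year 3: 4,745 × $25 = $118,625. Book value $471,725.
Year 4: 4,919 × $25 = $122,975. Book value $348,750.
Accumulated through year 4 = $885,850 − $348,750 = $537,100.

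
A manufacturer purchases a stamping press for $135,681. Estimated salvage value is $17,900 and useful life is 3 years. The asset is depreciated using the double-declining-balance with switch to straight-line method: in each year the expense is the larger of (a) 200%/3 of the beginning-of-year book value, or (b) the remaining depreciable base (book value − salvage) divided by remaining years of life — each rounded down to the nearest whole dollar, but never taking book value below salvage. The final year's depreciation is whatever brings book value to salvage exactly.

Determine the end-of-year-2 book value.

Depreciable base = $135,681 − $17,900 = $117,781.
Year 1: DB = ⌊$135,681 × 200%/3⌋ = $90,454; SL = ⌊$117,781/3⌋ = $39,260 → take DB $90,454. Book value $45,227.
Year 2: DB = ⌊$45,227 × 200%/3⌋ = $30,151; SL = ⌊$27,327/2⌋ = $13,663 → take DB $30,151, capped at $27,327. Book value $17,900.

$17,900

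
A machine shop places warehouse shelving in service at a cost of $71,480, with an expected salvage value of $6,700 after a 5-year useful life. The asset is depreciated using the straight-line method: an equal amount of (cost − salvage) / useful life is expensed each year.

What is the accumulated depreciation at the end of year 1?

$12,956

Depreciable base = $71,480 − $6,700 = $64,780.
Annual expense = $64,780 / 5 = $12,956.
End of year 1: book value $58,524.
Accumulated through year 1 = $71,480 − $58,524 = $12,956.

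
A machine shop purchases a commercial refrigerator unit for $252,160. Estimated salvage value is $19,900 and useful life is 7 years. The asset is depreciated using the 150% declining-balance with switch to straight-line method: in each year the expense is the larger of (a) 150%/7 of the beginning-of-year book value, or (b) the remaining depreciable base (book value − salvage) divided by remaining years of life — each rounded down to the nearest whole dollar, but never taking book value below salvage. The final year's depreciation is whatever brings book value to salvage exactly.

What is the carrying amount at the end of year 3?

$122,313

Depreciable base = $252,160 − $19,900 = $232,260.
Year 1: DB = ⌊$252,160 × 150%/7⌋ = $54,034; SL = ⌊$232,260/7⌋ = $33,180 → take DB $54,034. Book value $198,126.
Year 2: DB = ⌊$198,126 × 150%/7⌋ = $42,455; SL = ⌊$178,226/6⌋ = $29,704 → take DB $42,455. Book value $155,671.
Year 3: DB = ⌊$155,671 × 150%/7⌋ = $33,358; SL = ⌊$135,771/5⌋ = $27,154 → take DB $33,358. Book value $122,313.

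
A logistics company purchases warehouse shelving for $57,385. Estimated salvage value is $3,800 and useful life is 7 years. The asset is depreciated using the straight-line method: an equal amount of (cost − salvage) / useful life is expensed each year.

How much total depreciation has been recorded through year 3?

Depreciable base = $57,385 − $3,800 = $53,585.
Annual expense = $53,585 / 7 = $7,655.
End of year 1: book value $49,730.
End of year 2: book value $42,075.
End of year 3: book value $34,420.
Accumulated through year 3 = $57,385 − $34,420 = $22,965.

$22,965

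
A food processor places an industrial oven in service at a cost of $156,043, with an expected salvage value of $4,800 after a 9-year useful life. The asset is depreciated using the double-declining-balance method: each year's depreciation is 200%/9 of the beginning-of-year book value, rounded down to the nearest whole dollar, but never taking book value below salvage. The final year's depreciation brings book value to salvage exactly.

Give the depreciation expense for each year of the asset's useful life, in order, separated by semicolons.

Depreciable base = $156,043 − $4,800 = $151,243.
Year 1: ⌊$156,043 × 200%/9⌋ = $34,676. Book value $121,367.
Year 2: ⌊$121,367 × 200%/9⌋ = $26,970. Book value $94,397.
Year 3: ⌊$94,397 × 200%/9⌋ = $20,977. Book value $73,420.
Year 4: ⌊$73,420 × 200%/9⌋ = $16,315. Book value $57,105.
Year 5: ⌊$57,105 × 200%/9⌋ = $12,690. Book value $44,415.
Year 6: ⌊$44,415 × 200%/9⌋ = $9,870. Book value $34,545.
Year 7: ⌊$34,545 × 200%/9⌋ = $7,676. Book value $26,869.
Year 8: ⌊$26,869 × 200%/9⌋ = $5,970. Book value $20,899.
Year 9 (final): $20,899 − $4,800 = $16,099. Book value $4,800.

$34,676; $26,970; $20,977; $16,315; $12,690; $9,870; $7,676; $5,970; $16,099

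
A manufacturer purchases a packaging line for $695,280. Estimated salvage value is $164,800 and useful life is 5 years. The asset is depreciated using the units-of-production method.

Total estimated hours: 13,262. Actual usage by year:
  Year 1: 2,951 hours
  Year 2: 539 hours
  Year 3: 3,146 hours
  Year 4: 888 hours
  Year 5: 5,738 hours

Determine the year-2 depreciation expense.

$21,560

Depreciable base = $695,280 − $164,800 = $530,480.
Rate = $530,480 / 13,262 hours = $40 per hour.
Year 1: 2,951 × $40 = $118,040. Book value $577,240.
Year 2: 539 × $40 = $21,560. Book value $555,680.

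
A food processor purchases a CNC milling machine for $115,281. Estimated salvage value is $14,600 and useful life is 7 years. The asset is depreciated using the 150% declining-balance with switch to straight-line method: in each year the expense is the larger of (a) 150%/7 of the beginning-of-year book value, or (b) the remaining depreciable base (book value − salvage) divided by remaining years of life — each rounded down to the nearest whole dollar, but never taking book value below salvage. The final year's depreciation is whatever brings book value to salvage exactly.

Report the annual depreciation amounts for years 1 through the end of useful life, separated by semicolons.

$24,703; $19,409; $15,250; $11,982; $9,779; $9,779; $9,779

Depreciable base = $115,281 − $14,600 = $100,681.
Year 1: DB = ⌊$115,281 × 150%/7⌋ = $24,703; SL = ⌊$100,681/7⌋ = $14,383 → take DB $24,703. Book value $90,578.
Year 2: DB = ⌊$90,578 × 150%/7⌋ = $19,409; SL = ⌊$75,978/6⌋ = $12,663 → take DB $19,409. Book value $71,169.
Year 3: DB = ⌊$71,169 × 150%/7⌋ = $15,250; SL = ⌊$56,569/5⌋ = $11,313 → take DB $15,250. Book value $55,919.
Year 4: DB = ⌊$55,919 × 150%/7⌋ = $11,982; SL = ⌊$41,319/4⌋ = $10,329 → take DB $11,982. Book value $43,937.
Year 5: DB = ⌊$43,937 × 150%/7⌋ = $9,415; SL = ⌊$29,337/3⌋ = $9,779 → take SL $9,779. Book value $34,158.
Year 6: DB = ⌊$34,158 × 150%/7⌋ = $7,319; SL = ⌊$19,558/2⌋ = $9,779 → take SL $9,779. Book value $24,379.
Year 7 (final): $24,379 − $14,600 = $9,779. Book value $14,600.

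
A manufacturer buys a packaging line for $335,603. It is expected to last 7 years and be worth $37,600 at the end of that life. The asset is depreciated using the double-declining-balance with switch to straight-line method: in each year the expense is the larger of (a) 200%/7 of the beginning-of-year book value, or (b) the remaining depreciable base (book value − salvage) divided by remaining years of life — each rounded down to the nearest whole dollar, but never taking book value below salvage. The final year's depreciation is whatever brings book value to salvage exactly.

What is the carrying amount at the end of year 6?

$44,573

Depreciable base = $335,603 − $37,600 = $298,003.
Year 1: DB = ⌊$335,603 × 200%/7⌋ = $95,886; SL = ⌊$298,003/7⌋ = $42,571 → take DB $95,886. Book value $239,717.
Year 2: DB = ⌊$239,717 × 200%/7⌋ = $68,490; SL = ⌊$202,117/6⌋ = $33,686 → take DB $68,490. Book value $171,227.
Year 3: DB = ⌊$171,227 × 200%/7⌋ = $48,922; SL = ⌊$133,627/5⌋ = $26,725 → take DB $48,922. Book value $122,305.
Year 4: DB = ⌊$122,305 × 200%/7⌋ = $34,944; SL = ⌊$84,705/4⌋ = $21,176 → take DB $34,944. Book value $87,361.
Year 5: DB = ⌊$87,361 × 200%/7⌋ = $24,960; SL = ⌊$49,761/3⌋ = $16,587 → take DB $24,960. Book value $62,401.
Year 6: DB = ⌊$62,401 × 200%/7⌋ = $17,828; SL = ⌊$24,801/2⌋ = $12,400 → take DB $17,828. Book value $44,573.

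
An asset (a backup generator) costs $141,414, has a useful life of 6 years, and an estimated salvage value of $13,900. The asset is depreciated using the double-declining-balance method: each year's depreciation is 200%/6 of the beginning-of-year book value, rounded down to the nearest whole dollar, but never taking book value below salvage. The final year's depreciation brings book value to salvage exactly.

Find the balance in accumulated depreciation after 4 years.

Depreciable base = $141,414 − $13,900 = $127,514.
Year 1: ⌊$141,414 × 200%/6⌋ = $47,138. Book value $94,276.
Year 2: ⌊$94,276 × 200%/6⌋ = $31,425. Book value $62,851.
Year 3: ⌊$62,851 × 200%/6⌋ = $20,950. Book value $41,901.
Year 4: ⌊$41,901 × 200%/6⌋ = $13,967. Book value $27,934.
Accumulated through year 4 = $141,414 − $27,934 = $113,480.

$113,480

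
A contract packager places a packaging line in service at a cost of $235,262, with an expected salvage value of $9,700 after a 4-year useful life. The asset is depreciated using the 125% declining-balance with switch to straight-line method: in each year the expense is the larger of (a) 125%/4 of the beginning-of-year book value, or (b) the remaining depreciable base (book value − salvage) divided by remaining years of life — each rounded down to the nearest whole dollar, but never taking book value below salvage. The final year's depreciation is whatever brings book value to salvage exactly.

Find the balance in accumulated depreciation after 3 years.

$174,881

Depreciable base = $235,262 − $9,700 = $225,562.
Year 1: DB = ⌊$235,262 × 125%/4⌋ = $73,519; SL = ⌊$225,562/4⌋ = $56,390 → take DB $73,519. Book value $161,743.
Year 2: DB = ⌊$161,743 × 125%/4⌋ = $50,544; SL = ⌊$152,043/3⌋ = $50,681 → take SL $50,681. Book value $111,062.
Year 3: DB = ⌊$111,062 × 125%/4⌋ = $34,706; SL = ⌊$101,362/2⌋ = $50,681 → take SL $50,681. Book value $60,381.
Accumulated through year 3 = $235,262 − $60,381 = $174,881.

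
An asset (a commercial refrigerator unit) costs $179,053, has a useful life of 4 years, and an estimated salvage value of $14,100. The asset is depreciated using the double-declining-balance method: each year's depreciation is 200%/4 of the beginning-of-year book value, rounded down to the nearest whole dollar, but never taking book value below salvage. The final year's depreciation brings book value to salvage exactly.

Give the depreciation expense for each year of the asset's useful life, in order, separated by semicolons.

$89,526; $44,763; $22,382; $8,282

Depreciable base = $179,053 − $14,100 = $164,953.
Year 1: ⌊$179,053 × 200%/4⌋ = $89,526. Book value $89,527.
Year 2: ⌊$89,527 × 200%/4⌋ = $44,763. Book value $44,764.
Year 3: ⌊$44,764 × 200%/4⌋ = $22,382. Book value $22,382.
Year 4 (final): $22,382 − $14,100 = $8,282. Book value $14,100.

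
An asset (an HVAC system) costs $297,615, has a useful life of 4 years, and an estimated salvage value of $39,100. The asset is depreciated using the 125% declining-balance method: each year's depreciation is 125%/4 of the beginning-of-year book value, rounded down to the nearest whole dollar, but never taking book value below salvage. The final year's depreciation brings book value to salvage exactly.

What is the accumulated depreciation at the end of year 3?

Depreciable base = $297,615 − $39,100 = $258,515.
Year 1: ⌊$297,615 × 125%/4⌋ = $93,004. Book value $204,611.
Year 2: ⌊$204,611 × 125%/4⌋ = $63,940. Book value $140,671.
Year 3: ⌊$140,671 × 125%/4⌋ = $43,959. Book value $96,712.
Accumulated through year 3 = $297,615 − $96,712 = $200,903.

$200,903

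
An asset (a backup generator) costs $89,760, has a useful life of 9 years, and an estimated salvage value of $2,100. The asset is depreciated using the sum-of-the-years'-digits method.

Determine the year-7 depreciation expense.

$5,844

Depreciable base = $89,760 − $2,100 = $87,660.
Sum of the years' digits = 9+8+7+6+5+4+3+2+1 = 45.
Year 1: $87,660 × 9/45 = $17,532. Book value $72,228.
Year 2: $87,660 × 8/45 = $15,584. Book value $56,644.
Year 3: $87,660 × 7/45 = $13,636. Book value $43,008.
Year 4: $87,660 × 6/45 = $11,688. Book value $31,320.
Year 5: $87,660 × 5/45 = $9,740. Book value $21,580.
Year 6: $87,660 × 4/45 = $7,792. Book value $13,788.
Year 7: $87,660 × 3/45 = $5,844. Book value $7,944.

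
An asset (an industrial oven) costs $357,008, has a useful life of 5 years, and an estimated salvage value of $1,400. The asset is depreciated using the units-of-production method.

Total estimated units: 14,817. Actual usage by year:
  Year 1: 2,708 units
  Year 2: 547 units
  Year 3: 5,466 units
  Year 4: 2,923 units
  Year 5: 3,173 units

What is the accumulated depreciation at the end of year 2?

Depreciable base = $357,008 − $1,400 = $355,608.
Rate = $355,608 / 14,817 units = $24 per unit.
Year 1: 2,708 × $24 = $64,992. Book value $292,016.
Year 2: 547 × $24 = $13,128. Book value $278,888.
Accumulated through year 2 = $357,008 − $278,888 = $78,120.

$78,120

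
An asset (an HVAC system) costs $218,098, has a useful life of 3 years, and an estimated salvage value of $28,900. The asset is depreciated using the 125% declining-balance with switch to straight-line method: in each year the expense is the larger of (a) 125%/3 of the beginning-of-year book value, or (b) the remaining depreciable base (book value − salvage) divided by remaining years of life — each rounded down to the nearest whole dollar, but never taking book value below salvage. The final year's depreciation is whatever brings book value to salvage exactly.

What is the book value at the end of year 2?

Depreciable base = $218,098 − $28,900 = $189,198.
Year 1: DB = ⌊$218,098 × 125%/3⌋ = $90,874; SL = ⌊$189,198/3⌋ = $63,066 → take DB $90,874. Book value $127,224.
Year 2: DB = ⌊$127,224 × 125%/3⌋ = $53,010; SL = ⌊$98,324/2⌋ = $49,162 → take DB $53,010. Book value $74,214.

$74,214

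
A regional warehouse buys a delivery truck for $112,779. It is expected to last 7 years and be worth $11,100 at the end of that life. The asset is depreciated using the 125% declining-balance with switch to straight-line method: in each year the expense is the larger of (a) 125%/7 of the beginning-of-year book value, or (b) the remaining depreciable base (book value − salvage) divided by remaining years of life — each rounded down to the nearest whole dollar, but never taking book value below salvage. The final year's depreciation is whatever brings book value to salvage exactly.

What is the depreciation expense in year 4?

Depreciable base = $112,779 − $11,100 = $101,679.
Year 1: DB = ⌊$112,779 × 125%/7⌋ = $20,139; SL = ⌊$101,679/7⌋ = $14,525 → take DB $20,139. Book value $92,640.
Year 2: DB = ⌊$92,640 × 125%/7⌋ = $16,542; SL = ⌊$81,540/6⌋ = $13,590 → take DB $16,542. Book value $76,098.
Year 3: DB = ⌊$76,098 × 125%/7⌋ = $13,588; SL = ⌊$64,998/5⌋ = $12,999 → take DB $13,588. Book value $62,510.
Year 4: DB = ⌊$62,510 × 125%/7⌋ = $11,162; SL = ⌊$51,410/4⌋ = $12,852 → take SL $12,852. Book value $49,658.

$12,852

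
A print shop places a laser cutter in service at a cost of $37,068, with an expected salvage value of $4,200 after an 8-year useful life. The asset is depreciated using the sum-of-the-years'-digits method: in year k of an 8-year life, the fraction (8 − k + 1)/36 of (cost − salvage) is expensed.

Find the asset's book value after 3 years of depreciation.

$17,895

Depreciable base = $37,068 − $4,200 = $32,868.
Sum of the years' digits = 8+7+6+5+4+3+2+1 = 36.
Year 1: $32,868 × 8/36 = $7,304. Book value $29,764.
Year 2: $32,868 × 7/36 = $6,391. Book value $23,373.
Year 3: $32,868 × 6/36 = $5,478. Book value $17,895.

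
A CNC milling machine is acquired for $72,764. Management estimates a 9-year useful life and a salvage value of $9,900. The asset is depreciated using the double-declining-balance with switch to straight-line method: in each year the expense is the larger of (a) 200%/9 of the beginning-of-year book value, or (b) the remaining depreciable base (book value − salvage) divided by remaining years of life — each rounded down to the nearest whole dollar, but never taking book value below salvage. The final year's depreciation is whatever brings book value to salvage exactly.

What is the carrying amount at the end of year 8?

Depreciable base = $72,764 − $9,900 = $62,864.
Year 1: DB = ⌊$72,764 × 200%/9⌋ = $16,169; SL = ⌊$62,864/9⌋ = $6,984 → take DB $16,169. Book value $56,595.
Year 2: DB = ⌊$56,595 × 200%/9⌋ = $12,576; SL = ⌊$46,695/8⌋ = $5,836 → take DB $12,576. Book value $44,019.
Year 3: DB = ⌊$44,019 × 200%/9⌋ = $9,782; SL = ⌊$34,119/7⌋ = $4,874 → take DB $9,782. Book value $34,237.
Year 4: DB = ⌊$34,237 × 200%/9⌋ = $7,608; SL = ⌊$24,337/6⌋ = $4,056 → take DB $7,608. Book value $26,629.
Year 5: DB = ⌊$26,629 × 200%/9⌋ = $5,917; SL = ⌊$16,729/5⌋ = $3,345 → take DB $5,917. Book value $20,712.
Year 6: DB = ⌊$20,712 × 200%/9⌋ = $4,602; SL = ⌊$10,812/4⌋ = $2,703 → take DB $4,602. Book value $16,110.
Year 7: DB = ⌊$16,110 × 200%/9⌋ = $3,580; SL = ⌊$6,210/3⌋ = $2,070 → take DB $3,580. Book value $12,530.
Year 8: DB = ⌊$12,530 × 200%/9⌋ = $2,784; SL = ⌊$2,630/2⌋ = $1,315 → take DB $2,784, capped at $2,630. Book value $9,900.

$9,900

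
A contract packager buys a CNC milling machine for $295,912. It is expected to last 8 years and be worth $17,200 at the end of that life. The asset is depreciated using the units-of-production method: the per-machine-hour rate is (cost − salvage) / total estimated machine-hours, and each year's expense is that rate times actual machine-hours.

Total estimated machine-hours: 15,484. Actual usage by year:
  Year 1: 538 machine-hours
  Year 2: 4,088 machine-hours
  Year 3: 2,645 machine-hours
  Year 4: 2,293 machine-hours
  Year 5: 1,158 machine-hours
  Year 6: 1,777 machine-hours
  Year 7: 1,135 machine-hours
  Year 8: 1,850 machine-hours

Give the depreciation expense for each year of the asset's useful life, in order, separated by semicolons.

$9,684; $73,584; $47,610; $41,274; $20,844; $31,986; $20,430; $33,300

Depreciable base = $295,912 − $17,200 = $278,712.
Rate = $278,712 / 15,484 machine-hours = $18 per machine-hour.
Year 1: 538 × $18 = $9,684. Book value $286,228.
Year 2: 4,088 × $18 = $73,584. Book value $212,644.
Year 3: 2,645 × $18 = $47,610. Book value $165,034.
Year 4: 2,293 × $18 = $41,274. Book value $123,760.
Year 5: 1,158 × $18 = $20,844. Book value $102,916.
Year 6: 1,777 × $18 = $31,986. Book value $70,930.
Year 7: 1,135 × $18 = $20,430. Book value $50,500.
Year 8: 1,850 × $18 = $33,300. Book value $17,200.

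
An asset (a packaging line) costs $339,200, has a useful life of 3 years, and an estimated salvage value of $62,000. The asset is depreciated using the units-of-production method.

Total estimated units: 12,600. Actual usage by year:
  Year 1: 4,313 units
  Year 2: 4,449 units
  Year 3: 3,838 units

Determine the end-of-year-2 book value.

Depreciable base = $339,200 − $62,000 = $277,200.
Rate = $277,200 / 12,600 units = $22 per unit.
Year 1: 4,313 × $22 = $94,886. Book value $244,314.
Year 2: 4,449 × $22 = $97,878. Book value $146,436.

$146,436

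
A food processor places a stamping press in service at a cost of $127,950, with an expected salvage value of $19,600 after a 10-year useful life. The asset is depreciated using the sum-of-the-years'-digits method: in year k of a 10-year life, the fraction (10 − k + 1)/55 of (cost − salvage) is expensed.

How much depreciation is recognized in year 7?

Depreciable base = $127,950 − $19,600 = $108,350.
Sum of the years' digits = 10+9+8+7+6+5+4+3+2+1 = 55.
Year 1: $108,350 × 10/55 = $19,700. Book value $108,250.
Year 2: $108,350 × 9/55 = $17,730. Book value $90,520.
Year 3: $108,350 × 8/55 = $15,760. Book value $74,760.
Year 4: $108,350 × 7/55 = $13,790. Book value $60,970.
Year 5: $108,350 × 6/55 = $11,820. Book value $49,150.
Year 6: $108,350 × 5/55 = $9,850. Book value $39,300.
Year 7: $108,350 × 4/55 = $7,880. Book value $31,420.

$7,880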